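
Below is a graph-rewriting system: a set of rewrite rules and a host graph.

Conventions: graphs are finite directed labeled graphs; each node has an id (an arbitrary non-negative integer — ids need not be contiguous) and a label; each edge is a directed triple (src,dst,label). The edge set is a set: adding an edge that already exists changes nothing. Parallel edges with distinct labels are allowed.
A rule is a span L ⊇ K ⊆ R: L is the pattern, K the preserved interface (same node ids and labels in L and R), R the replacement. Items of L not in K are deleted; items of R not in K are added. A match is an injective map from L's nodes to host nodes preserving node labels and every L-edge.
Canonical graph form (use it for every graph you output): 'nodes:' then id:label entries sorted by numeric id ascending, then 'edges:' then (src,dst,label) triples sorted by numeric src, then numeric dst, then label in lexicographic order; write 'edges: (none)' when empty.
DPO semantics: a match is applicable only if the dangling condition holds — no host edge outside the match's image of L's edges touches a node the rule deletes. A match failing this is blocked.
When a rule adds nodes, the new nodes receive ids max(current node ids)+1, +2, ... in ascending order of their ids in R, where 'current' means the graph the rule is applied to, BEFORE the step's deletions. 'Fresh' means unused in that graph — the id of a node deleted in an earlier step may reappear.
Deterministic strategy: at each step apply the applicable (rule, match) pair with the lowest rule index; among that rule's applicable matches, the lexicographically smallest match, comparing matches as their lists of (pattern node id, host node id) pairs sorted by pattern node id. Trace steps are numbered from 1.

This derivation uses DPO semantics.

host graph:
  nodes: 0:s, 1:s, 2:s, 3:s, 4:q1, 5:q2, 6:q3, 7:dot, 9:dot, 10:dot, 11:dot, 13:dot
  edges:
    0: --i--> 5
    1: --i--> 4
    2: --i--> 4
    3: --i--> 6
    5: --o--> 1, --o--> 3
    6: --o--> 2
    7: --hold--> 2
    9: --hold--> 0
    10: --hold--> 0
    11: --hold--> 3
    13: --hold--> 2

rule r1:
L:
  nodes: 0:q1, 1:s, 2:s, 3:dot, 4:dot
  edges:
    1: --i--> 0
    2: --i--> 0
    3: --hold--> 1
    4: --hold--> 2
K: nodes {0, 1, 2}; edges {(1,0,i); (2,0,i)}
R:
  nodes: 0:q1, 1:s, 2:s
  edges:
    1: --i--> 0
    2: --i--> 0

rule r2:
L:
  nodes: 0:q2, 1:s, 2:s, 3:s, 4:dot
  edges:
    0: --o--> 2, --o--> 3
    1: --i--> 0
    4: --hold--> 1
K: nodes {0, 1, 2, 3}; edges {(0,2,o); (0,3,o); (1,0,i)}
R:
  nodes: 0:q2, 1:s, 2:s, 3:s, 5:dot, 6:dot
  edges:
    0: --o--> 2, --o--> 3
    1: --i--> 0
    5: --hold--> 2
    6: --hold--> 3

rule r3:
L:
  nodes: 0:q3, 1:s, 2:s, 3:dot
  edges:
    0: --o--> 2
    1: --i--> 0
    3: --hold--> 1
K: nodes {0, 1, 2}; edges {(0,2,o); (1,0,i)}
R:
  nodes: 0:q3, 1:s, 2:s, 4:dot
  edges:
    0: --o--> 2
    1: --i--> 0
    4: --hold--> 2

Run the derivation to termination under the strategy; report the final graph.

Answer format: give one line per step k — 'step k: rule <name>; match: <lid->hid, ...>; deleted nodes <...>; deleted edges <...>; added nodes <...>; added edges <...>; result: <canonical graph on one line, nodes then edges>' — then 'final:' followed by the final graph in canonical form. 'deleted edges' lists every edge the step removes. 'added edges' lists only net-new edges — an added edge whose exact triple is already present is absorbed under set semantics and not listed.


step 1: rule r2; match: 0->5, 1->0, 2->1, 3->3, 4->9; deleted nodes 9; deleted edges (9,0,hold); added nodes 14, 15; added edges (14,1,hold); (15,3,hold); result: nodes: 0:s, 1:s, 2:s, 3:s, 4:q1, 5:q2, 6:q3, 7:dot, 10:dot, 11:dot, 13:dot, 14:dot, 15:dot edges: (0,5,i); (1,4,i); (2,4,i); (3,6,i); (5,1,o); (5,3,o); (6,2,o); (7,2,hold); (10,0,hold); (11,3,hold); (13,2,hold); (14,1,hold); (15,3,hold)
step 2: rule r1; match: 0->4, 1->1, 2->2, 3->14, 4->7; deleted nodes 7, 14; deleted edges (7,2,hold); (14,1,hold); added nodes (none); added edges (none); result: nodes: 0:s, 1:s, 2:s, 3:s, 4:q1, 5:q2, 6:q3, 10:dot, 11:dot, 13:dot, 15:dot edges: (0,5,i); (1,4,i); (2,4,i); (3,6,i); (5,1,o); (5,3,o); (6,2,o); (10,0,hold); (11,3,hold); (13,2,hold); (15,3,hold)
step 3: rule r2; match: 0->5, 1->0, 2->1, 3->3, 4->10; deleted nodes 10; deleted edges (10,0,hold); added nodes 16, 17; added edges (16,1,hold); (17,3,hold); result: nodes: 0:s, 1:s, 2:s, 3:s, 4:q1, 5:q2, 6:q3, 11:dot, 13:dot, 15:dot, 16:dot, 17:dot edges: (0,5,i); (1,4,i); (2,4,i); (3,6,i); (5,1,o); (5,3,o); (6,2,o); (11,3,hold); (13,2,hold); (15,3,hold); (16,1,hold); (17,3,hold)
step 4: rule r1; match: 0->4, 1->1, 2->2, 3->16, 4->13; deleted nodes 13, 16; deleted edges (13,2,hold); (16,1,hold); added nodes (none); added edges (none); result: nodes: 0:s, 1:s, 2:s, 3:s, 4:q1, 5:q2, 6:q3, 11:dot, 15:dot, 17:dot edges: (0,5,i); (1,4,i); (2,4,i); (3,6,i); (5,1,o); (5,3,o); (6,2,o); (11,3,hold); (15,3,hold); (17,3,hold)
step 5: rule r3; match: 0->6, 1->3, 2->2, 3->11; deleted nodes 11; deleted edges (11,3,hold); added nodes 18; added edges (18,2,hold); result: nodes: 0:s, 1:s, 2:s, 3:s, 4:q1, 5:q2, 6:q3, 15:dot, 17:dot, 18:dot edges: (0,5,i); (1,4,i); (2,4,i); (3,6,i); (5,1,o); (5,3,o); (6,2,o); (15,3,hold); (17,3,hold); (18,2,hold)
step 6: rule r3; match: 0->6, 1->3, 2->2, 3->15; deleted nodes 15; deleted edges (15,3,hold); added nodes 19; added edges (19,2,hold); result: nodes: 0:s, 1:s, 2:s, 3:s, 4:q1, 5:q2, 6:q3, 17:dot, 18:dot, 19:dot edges: (0,5,i); (1,4,i); (2,4,i); (3,6,i); (5,1,o); (5,3,o); (6,2,o); (17,3,hold); (18,2,hold); (19,2,hold)
step 7: rule r3; match: 0->6, 1->3, 2->2, 3->17; deleted nodes 17; deleted edges (17,3,hold); added nodes 20; added edges (20,2,hold); result: nodes: 0:s, 1:s, 2:s, 3:s, 4:q1, 5:q2, 6:q3, 18:dot, 19:dot, 20:dot edges: (0,5,i); (1,4,i); (2,4,i); (3,6,i); (5,1,o); (5,3,o); (6,2,o); (18,2,hold); (19,2,hold); (20,2,hold)
final:
nodes: 0:s, 1:s, 2:s, 3:s, 4:q1, 5:q2, 6:q3, 18:dot, 19:dot, 20:dot
edges: (0,5,i); (1,4,i); (2,4,i); (3,6,i); (5,1,o); (5,3,o); (6,2,o); (18,2,hold); (19,2,hold); (20,2,hold)


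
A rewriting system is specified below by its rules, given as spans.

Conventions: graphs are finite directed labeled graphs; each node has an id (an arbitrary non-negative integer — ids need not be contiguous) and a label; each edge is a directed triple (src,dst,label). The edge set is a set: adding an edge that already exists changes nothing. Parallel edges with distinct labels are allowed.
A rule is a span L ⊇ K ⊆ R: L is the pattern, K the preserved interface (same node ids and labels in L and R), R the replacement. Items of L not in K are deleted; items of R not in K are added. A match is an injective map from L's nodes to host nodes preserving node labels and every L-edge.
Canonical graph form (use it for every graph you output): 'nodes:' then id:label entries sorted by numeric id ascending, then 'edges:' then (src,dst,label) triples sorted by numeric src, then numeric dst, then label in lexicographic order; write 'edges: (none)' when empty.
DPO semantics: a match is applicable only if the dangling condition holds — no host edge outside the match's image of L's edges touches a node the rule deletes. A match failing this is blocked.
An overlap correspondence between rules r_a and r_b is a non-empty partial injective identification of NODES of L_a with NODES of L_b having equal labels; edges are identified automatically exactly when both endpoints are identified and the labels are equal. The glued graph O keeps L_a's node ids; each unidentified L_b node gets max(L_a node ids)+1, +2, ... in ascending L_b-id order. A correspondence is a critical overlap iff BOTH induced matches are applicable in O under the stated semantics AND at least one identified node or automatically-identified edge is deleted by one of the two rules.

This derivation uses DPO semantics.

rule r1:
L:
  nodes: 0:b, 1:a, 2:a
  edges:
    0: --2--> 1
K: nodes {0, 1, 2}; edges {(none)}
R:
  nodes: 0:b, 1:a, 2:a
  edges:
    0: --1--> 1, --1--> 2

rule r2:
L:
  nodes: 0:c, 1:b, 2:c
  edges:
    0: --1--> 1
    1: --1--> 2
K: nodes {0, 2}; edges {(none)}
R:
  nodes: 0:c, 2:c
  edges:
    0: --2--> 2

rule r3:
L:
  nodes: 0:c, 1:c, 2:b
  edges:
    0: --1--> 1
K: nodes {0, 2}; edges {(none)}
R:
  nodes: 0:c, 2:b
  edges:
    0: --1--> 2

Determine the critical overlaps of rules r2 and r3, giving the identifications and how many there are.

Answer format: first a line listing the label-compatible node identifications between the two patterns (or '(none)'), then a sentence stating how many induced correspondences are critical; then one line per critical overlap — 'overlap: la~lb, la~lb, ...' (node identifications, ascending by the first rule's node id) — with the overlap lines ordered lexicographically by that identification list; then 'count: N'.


label-compatible node identifications between L(r2) and L(r3): 0~0, 0~1, 1~2, 2~0, 2~1
3 of the induced correspondences are critical overlaps of r2 and r3.
overlap: 0~0, 1~2
overlap: 1~2
overlap: 1~2, 2~0
count: 3


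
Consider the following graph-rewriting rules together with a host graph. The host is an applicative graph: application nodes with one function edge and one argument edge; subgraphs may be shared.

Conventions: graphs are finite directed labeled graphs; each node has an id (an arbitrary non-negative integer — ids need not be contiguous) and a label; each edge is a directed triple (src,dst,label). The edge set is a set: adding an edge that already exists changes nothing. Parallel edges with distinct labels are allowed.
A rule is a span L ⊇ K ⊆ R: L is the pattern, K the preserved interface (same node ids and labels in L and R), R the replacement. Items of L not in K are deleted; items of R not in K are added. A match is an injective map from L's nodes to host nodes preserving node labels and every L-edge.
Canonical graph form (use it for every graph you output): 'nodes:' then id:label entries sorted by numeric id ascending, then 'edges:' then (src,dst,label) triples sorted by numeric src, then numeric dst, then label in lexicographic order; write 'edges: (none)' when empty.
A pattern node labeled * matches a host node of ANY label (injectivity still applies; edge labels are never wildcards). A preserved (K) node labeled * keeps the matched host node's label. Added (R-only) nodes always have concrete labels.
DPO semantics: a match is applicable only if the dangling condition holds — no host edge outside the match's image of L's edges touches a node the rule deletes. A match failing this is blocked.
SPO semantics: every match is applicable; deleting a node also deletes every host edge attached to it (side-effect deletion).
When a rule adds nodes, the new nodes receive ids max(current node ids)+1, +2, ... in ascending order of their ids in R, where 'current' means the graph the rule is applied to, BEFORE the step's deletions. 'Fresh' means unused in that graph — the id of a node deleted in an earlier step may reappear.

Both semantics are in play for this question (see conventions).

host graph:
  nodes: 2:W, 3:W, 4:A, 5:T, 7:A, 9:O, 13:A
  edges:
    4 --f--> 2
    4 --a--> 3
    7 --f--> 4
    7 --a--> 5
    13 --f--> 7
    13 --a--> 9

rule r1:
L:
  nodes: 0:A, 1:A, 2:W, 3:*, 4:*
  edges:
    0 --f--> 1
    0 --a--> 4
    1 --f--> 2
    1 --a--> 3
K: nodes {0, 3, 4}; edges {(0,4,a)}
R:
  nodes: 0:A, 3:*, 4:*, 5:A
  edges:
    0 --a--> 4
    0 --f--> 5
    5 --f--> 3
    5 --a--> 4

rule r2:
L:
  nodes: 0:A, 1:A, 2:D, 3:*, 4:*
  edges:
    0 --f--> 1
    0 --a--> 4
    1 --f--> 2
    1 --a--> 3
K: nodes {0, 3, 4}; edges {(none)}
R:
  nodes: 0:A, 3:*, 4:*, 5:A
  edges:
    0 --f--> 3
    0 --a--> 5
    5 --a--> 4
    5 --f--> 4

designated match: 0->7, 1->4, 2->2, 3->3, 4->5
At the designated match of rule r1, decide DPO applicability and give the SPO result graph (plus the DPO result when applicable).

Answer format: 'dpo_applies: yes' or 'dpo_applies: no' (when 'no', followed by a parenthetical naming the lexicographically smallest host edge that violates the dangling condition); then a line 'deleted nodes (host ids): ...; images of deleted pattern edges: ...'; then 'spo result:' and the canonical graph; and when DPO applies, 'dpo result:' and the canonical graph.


dpo_applies: yes
deleted nodes (host ids): 2, 4; images of deleted pattern edges: (4,2,f); (4,3,a); (7,4,f)
spo result:
nodes: 3:W, 5:T, 7:A, 9:O, 13:A, 14:A
edges: (7,5,a); (7,14,f); (13,7,f); (13,9,a); (14,3,f); (14,5,a)
dpo result:
nodes: 3:W, 5:T, 7:A, 9:O, 13:A, 14:A
edges: (7,5,a); (7,14,f); (13,7,f); (13,9,a); (14,3,f); (14,5,a)


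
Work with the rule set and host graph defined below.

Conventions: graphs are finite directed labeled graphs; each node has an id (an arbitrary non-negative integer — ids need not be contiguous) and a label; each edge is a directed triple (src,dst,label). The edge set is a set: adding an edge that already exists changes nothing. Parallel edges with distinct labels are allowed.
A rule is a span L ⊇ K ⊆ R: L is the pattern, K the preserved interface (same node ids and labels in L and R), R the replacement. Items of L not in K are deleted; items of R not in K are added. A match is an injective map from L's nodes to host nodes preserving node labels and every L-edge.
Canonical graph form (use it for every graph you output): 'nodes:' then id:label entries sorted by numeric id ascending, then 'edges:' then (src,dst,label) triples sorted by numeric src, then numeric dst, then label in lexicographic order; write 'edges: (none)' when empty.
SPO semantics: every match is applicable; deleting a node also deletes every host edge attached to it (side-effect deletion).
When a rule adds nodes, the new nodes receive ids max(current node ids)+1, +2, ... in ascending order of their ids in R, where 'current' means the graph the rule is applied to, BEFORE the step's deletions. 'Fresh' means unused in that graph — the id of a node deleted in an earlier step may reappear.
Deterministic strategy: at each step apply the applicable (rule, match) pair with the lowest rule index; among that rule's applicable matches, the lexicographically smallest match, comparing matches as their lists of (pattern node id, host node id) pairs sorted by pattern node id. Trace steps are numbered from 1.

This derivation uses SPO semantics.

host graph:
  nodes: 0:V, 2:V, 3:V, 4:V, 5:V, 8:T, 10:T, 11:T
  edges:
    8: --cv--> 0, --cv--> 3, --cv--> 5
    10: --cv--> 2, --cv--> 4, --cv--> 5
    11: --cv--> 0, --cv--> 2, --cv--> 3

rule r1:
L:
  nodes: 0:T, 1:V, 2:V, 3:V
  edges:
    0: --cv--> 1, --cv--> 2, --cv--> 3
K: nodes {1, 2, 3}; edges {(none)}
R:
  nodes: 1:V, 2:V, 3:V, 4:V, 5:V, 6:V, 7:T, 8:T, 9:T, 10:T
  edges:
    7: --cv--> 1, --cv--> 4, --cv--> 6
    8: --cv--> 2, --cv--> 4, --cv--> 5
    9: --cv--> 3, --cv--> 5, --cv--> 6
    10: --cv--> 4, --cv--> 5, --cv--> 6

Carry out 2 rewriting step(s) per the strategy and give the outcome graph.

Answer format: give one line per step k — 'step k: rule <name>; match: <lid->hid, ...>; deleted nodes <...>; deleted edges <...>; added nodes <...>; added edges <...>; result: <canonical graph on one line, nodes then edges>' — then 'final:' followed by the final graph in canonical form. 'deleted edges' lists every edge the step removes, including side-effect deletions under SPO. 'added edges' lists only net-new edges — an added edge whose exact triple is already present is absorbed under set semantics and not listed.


step 1: rule r1; match: 0->8, 1->0, 2->3, 3->5; deleted nodes 8; deleted edges (8,0,cv); (8,3,cv); (8,5,cv); added nodes 12, 13, 14, 15, 16, 17, 18; added edges (15,0,cv); (15,12,cv); (15,14,cv); (16,3,cv); (16,12,cv); (16,13,cv); (17,5,cv); (17,13,cv); (17,14,cv); (18,12,cv); (18,13,cv); (18,14,cv); result: nodes: 0:V, 2:V, 3:V, 4:V, 5:V, 10:T, 11:T, 12:V, 13:V, 14:V, 15:T, 16:T, 17:T, 18:T edges: (10,2,cv); (10,4,cv); (10,5,cv); (11,0,cv); (11,2,cv); (11,3,cv); (15,0,cv); (15,12,cv); (15,14,cv); (16,3,cv); (16,12,cv); (16,13,cv); (17,5,cv); (17,13,cv); (17,14,cv); (18,12,cv); (18,13,cv); (18,14,cv)
step 2: rule r1; match: 0->10, 1->2, 2->4, 3->5; deleted nodes 10; deleted edges (10,2,cv); (10,4,cv); (10,5,cv); added nodes 19, 20, 21, 22, 23, 24, 25; added edges (22,2,cv); (22,19,cv); (22,21,cv); (23,4,cv); (23,19,cv); (23,20,cv); (24,5,cv); (24,20,cv); (24,21,cv); (25,19,cv); (25,20,cv); (25,21,cv); result: nodes: 0:V, 2:V, 3:V, 4:V, 5:V, 11:T, 12:V, 13:V, 14:V, 15:T, 16:T, 17:T, 18:T, 19:V, 20:V, 21:V, 22:T, 23:T, 24:T, 25:T edges: (11,0,cv); (11,2,cv); (11,3,cv); (15,0,cv); (15,12,cv); (15,14,cv); (16,3,cv); (16,12,cv); (16,13,cv); (17,5,cv); (17,13,cv); (17,14,cv); (18,12,cv); (18,13,cv); (18,14,cv); (22,2,cv); (22,19,cv); (22,21,cv); (23,4,cv); (23,19,cv); (23,20,cv); (24,5,cv); (24,20,cv); (24,21,cv); (25,19,cv); (25,20,cv); (25,21,cv)
final:
nodes: 0:V, 2:V, 3:V, 4:V, 5:V, 11:T, 12:V, 13:V, 14:V, 15:T, 16:T, 17:T, 18:T, 19:V, 20:V, 21:V, 22:T, 23:T, 24:T, 25:T
edges: (11,0,cv); (11,2,cv); (11,3,cv); (15,0,cv); (15,12,cv); (15,14,cv); (16,3,cv); (16,12,cv); (16,13,cv); (17,5,cv); (17,13,cv); (17,14,cv); (18,12,cv); (18,13,cv); (18,14,cv); (22,2,cv); (22,19,cv); (22,21,cv); (23,4,cv); (23,19,cv); (23,20,cv); (24,5,cv); (24,20,cv); (24,21,cv); (25,19,cv); (25,20,cv); (25,21,cv)


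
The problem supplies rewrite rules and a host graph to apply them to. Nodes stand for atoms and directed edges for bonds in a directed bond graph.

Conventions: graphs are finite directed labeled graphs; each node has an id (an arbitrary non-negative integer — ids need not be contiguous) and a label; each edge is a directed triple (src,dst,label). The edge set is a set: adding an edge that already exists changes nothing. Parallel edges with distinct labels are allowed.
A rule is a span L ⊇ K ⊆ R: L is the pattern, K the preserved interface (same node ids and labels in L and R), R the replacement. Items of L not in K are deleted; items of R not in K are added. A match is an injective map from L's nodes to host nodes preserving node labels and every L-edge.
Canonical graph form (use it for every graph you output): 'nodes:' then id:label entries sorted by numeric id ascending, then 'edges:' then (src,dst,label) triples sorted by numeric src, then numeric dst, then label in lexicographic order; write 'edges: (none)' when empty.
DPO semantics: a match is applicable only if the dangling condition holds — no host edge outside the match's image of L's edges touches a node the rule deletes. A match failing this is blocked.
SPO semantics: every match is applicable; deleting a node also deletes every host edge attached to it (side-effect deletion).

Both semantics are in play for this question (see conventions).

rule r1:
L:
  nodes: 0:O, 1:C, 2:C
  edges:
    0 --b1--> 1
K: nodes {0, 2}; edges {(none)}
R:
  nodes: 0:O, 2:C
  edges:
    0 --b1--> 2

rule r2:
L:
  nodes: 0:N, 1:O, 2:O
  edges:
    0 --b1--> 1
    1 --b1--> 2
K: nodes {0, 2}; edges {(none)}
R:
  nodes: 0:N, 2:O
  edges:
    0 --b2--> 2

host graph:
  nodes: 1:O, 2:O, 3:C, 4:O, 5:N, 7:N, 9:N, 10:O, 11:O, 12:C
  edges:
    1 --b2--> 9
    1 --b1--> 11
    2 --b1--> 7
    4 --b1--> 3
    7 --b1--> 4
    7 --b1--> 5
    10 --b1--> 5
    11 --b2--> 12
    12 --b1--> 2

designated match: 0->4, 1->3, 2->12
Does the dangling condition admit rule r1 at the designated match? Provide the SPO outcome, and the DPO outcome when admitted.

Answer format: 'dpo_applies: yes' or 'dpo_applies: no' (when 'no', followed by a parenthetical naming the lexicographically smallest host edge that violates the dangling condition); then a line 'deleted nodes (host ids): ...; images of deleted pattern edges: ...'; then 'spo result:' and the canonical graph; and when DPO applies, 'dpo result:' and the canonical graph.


dpo_applies: yes
deleted nodes (host ids): 3; images of deleted pattern edges: (4,3,b1)
spo result:
nodes: 1:O, 2:O, 4:O, 5:N, 7:N, 9:N, 10:O, 11:O, 12:C
edges: (1,9,b2); (1,11,b1); (2,7,b1); (4,12,b1); (7,4,b1); (7,5,b1); (10,5,b1); (11,12,b2); (12,2,b1)
dpo result:
nodes: 1:O, 2:O, 4:O, 5:N, 7:N, 9:N, 10:O, 11:O, 12:C
edges: (1,9,b2); (1,11,b1); (2,7,b1); (4,12,b1); (7,4,b1); (7,5,b1); (10,5,b1); (11,12,b2); (12,2,b1)


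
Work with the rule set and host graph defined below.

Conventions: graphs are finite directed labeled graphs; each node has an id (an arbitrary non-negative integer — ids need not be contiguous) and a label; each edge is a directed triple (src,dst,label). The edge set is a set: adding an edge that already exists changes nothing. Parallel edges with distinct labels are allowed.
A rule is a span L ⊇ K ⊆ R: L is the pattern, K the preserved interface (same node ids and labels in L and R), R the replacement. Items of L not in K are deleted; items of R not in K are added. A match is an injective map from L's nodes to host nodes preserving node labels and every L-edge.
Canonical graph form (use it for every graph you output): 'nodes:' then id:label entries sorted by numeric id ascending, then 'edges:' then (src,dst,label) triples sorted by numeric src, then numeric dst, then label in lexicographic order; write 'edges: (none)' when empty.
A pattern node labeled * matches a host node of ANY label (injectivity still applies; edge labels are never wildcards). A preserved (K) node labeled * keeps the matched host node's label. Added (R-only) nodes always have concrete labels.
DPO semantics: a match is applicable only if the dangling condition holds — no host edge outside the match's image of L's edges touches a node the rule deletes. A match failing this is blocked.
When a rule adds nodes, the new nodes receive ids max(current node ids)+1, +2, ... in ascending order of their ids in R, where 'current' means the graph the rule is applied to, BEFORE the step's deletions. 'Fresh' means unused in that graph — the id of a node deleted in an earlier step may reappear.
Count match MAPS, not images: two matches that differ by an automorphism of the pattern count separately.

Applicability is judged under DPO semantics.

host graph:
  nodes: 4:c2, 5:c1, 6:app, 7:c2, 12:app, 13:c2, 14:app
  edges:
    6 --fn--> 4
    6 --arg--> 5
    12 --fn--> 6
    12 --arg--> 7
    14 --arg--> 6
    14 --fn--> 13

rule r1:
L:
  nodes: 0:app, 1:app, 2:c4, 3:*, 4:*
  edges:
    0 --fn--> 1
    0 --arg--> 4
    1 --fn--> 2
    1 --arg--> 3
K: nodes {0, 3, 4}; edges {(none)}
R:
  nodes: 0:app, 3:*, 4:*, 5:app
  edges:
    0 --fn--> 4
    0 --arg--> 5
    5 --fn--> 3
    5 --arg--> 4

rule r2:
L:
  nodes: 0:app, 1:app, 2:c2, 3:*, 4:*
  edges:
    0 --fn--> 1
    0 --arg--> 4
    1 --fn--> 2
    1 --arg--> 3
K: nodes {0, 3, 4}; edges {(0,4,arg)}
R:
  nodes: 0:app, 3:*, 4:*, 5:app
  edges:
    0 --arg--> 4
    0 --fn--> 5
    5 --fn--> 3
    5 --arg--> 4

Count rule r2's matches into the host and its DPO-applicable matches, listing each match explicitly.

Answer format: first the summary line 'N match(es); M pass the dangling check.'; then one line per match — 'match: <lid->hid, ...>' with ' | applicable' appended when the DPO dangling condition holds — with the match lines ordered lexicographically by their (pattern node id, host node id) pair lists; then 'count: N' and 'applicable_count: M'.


1 match(es); 0 pass the dangling check.
match: 0->12, 1->6, 2->4, 3->5, 4->7
count: 1
applicable_count: 0


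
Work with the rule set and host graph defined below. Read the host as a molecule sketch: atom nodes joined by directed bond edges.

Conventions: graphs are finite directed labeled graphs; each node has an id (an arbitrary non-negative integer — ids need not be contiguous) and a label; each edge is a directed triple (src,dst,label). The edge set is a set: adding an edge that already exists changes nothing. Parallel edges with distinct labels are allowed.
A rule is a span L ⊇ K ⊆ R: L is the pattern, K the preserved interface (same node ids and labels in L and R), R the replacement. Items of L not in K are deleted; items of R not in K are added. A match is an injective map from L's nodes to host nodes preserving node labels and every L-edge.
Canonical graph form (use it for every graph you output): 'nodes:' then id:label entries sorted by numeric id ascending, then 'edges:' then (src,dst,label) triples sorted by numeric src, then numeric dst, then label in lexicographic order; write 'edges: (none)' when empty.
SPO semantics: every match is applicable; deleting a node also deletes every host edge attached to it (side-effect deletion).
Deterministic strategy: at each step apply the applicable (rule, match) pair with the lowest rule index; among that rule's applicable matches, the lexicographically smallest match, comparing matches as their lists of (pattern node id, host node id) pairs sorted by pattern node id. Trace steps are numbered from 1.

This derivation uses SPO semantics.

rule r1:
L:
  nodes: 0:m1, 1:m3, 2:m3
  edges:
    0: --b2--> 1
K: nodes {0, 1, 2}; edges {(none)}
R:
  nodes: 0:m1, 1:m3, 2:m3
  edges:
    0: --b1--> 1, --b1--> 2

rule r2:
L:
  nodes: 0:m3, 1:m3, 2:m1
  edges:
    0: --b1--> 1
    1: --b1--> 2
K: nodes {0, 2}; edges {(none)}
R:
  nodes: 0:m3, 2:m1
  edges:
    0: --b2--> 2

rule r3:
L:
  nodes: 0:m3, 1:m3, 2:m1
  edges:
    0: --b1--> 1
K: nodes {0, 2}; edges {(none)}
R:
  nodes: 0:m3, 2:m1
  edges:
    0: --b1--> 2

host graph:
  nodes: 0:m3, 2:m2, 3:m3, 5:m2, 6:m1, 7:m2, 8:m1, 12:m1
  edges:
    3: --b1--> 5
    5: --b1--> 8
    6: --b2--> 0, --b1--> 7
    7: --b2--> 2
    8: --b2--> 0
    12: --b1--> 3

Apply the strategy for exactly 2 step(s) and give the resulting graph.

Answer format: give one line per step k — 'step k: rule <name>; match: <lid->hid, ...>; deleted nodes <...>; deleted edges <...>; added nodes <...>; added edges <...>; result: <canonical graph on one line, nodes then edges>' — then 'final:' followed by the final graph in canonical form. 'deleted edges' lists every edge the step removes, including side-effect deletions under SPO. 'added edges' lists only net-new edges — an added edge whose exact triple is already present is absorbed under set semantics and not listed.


step 1: rule r1; match: 0->6, 1->0, 2->3; deleted nodes (none); deleted edges (6,0,b2); added nodes (none); added edges (6,0,b1); (6,3,b1); result: nodes: 0:m3, 2:m2, 3:m3, 5:m2, 6:m1, 7:m2, 8:m1, 12:m1 edges: (3,5,b1); (5,8,b1); (6,0,b1); (6,3,b1); (6,7,b1); (7,2,b2); (8,0,b2); (12,3,b1)
step 2: rule r1; match: 0->8, 1->0, 2->3; deleted nodes (none); deleted edges (8,0,b2); added nodes (none); added edges (8,0,b1); (8,3,b1); result: nodes: 0:m3, 2:m2, 3:m3, 5:m2, 6:m1, 7:m2, 8:m1, 12:m1 edges: (3,5,b1); (5,8,b1); (6,0,b1); (6,3,b1); (6,7,b1); (7,2,b2); (8,0,b1); (8,3,b1); (12,3,b1)
final:
nodes: 0:m3, 2:m2, 3:m3, 5:m2, 6:m1, 7:m2, 8:m1, 12:m1
edges: (3,5,b1); (5,8,b1); (6,0,b1); (6,3,b1); (6,7,b1); (7,2,b2); (8,0,b1); (8,3,b1); (12,3,b1)


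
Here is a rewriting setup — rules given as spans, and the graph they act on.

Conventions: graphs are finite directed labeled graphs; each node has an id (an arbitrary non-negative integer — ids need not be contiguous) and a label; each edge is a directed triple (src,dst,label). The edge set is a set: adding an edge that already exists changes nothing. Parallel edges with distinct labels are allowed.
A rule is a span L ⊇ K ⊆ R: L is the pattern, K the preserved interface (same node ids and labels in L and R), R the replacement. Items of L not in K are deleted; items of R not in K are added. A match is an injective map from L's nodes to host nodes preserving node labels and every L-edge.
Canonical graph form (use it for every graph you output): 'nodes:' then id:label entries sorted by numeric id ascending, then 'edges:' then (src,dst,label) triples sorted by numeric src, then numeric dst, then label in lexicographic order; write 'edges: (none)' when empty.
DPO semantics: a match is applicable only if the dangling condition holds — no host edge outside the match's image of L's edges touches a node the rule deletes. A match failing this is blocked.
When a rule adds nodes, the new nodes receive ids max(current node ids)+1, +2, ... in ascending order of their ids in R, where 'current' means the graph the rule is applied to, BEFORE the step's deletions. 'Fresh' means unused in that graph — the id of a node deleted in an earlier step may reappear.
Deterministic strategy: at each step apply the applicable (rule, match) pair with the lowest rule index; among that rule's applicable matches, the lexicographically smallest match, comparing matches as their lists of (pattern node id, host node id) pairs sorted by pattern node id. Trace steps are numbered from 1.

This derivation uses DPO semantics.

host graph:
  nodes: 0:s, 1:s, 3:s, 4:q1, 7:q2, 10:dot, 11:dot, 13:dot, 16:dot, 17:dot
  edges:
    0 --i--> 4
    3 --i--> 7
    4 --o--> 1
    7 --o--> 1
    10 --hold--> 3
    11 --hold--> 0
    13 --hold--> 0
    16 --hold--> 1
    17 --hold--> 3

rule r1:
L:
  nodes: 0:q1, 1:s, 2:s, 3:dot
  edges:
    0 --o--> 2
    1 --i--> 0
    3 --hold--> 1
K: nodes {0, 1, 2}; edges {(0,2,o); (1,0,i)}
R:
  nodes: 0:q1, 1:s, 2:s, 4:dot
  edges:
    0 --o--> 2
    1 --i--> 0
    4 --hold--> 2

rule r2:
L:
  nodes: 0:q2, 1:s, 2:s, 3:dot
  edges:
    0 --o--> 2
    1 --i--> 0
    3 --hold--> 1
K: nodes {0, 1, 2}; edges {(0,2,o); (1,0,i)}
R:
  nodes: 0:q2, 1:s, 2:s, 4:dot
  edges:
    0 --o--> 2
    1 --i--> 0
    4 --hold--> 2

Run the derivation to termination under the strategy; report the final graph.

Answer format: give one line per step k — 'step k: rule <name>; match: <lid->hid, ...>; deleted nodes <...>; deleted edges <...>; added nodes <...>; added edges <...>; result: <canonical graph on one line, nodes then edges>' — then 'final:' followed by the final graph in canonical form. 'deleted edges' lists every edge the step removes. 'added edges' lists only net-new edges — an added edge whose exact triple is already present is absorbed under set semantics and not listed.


step 1: rule r1; match: 0->4, 1->0, 2->1, 3->11; deleted nodes 11; deleted edges (11,0,hold); added nodes 18; added edges (18,1,hold); result: nodes: 0:s, 1:s, 3:s, 4:q1, 7:q2, 10:dot, 13:dot, 16:dot, 17:dot, 18:dot edges: (0,4,i); (3,7,i); (4,1,o); (7,1,o); (10,3,hold); (13,0,hold); (16,1,hold); (17,3,hold); (18,1,hold)
step 2: rule r1; match: 0->4, 1->0, 2->1, 3->13; deleted nodes 13; deleted edges (13,0,hold); added nodes 19; added edges (19,1,hold); result: nodes: 0:s, 1:s, 3:s, 4:q1, 7:q2, 10:dot, 16:dot, 17:dot, 18:dot, 19:dot edges: (0,4,i); (3,7,i); (4,1,o); (7,1,o); (10,3,hold); (16,1,hold); (17,3,hold); (18,1,hold); (19,1,hold)
step 3: rule r2; match: 0->7, 1->3, 2->1, 3->10; deleted nodes 10; deleted edges (10,3,hold); added nodes 20; added edges (20,1,hold); result: nodes: 0:s, 1:s, 3:s, 4:q1, 7:q2, 16:dot, 17:dot, 18:dot, 19:dot, 20:dot edges: (0,4,i); (3,7,i); (4,1,o); (7,1,o); (16,1,hold); (17,3,hold); (18,1,hold); (19,1,hold); (20,1,hold)
step 4: rule r2; match: 0->7, 1->3, 2->1, 3->17; deleted nodes 17; deleted edges (17,3,hold); added nodes 21; added edges (21,1,hold); result: nodes: 0:s, 1:s, 3:s, 4:q1, 7:q2, 16:dot, 18:dot, 19:dot, 20:dot, 21:dot edges: (0,4,i); (3,7,i); (4,1,o); (7,1,o); (16,1,hold); (18,1,hold); (19,1,hold); (20,1,hold); (21,1,hold)
final:
nodes: 0:s, 1:s, 3:s, 4:q1, 7:q2, 16:dot, 18:dot, 19:dot, 20:dot, 21:dot
edges: (0,4,i); (3,7,i); (4,1,o); (7,1,o); (16,1,hold); (18,1,hold); (19,1,hold); (20,1,hold); (21,1,hold)


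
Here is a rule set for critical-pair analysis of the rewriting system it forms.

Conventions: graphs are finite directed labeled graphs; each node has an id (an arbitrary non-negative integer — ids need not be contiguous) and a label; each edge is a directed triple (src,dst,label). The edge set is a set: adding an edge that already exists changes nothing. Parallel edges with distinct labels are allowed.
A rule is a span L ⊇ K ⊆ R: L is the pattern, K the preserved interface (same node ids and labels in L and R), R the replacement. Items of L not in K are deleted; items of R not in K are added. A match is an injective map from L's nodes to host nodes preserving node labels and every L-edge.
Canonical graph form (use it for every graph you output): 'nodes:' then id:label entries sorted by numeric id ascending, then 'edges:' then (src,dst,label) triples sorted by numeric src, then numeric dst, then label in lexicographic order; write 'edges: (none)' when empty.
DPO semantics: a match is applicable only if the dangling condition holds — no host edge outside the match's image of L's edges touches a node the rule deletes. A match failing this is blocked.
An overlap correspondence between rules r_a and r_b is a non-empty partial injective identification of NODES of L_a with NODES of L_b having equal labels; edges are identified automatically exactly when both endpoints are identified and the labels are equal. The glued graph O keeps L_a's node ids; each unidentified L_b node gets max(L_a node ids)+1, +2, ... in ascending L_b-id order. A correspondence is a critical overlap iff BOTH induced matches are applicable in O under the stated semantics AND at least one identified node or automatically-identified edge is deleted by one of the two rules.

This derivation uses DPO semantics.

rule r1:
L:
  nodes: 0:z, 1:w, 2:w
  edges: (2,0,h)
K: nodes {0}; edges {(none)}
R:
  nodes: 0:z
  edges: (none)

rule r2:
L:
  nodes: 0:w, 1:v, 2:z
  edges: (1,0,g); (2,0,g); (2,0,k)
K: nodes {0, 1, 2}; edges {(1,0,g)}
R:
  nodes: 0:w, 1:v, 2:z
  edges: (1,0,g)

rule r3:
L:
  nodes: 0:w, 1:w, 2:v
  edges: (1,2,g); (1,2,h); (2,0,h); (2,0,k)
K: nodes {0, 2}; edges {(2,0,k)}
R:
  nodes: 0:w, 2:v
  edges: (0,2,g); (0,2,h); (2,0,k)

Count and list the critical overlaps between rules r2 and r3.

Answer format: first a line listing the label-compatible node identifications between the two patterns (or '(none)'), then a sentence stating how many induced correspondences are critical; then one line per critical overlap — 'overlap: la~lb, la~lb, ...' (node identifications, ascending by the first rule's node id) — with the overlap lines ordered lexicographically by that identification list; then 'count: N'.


label-compatible node identifications between L(r2) and L(r3): 0~0, 0~1, 1~2
0 of the induced correspondences are critical overlaps of r2 and r3.
count: 0


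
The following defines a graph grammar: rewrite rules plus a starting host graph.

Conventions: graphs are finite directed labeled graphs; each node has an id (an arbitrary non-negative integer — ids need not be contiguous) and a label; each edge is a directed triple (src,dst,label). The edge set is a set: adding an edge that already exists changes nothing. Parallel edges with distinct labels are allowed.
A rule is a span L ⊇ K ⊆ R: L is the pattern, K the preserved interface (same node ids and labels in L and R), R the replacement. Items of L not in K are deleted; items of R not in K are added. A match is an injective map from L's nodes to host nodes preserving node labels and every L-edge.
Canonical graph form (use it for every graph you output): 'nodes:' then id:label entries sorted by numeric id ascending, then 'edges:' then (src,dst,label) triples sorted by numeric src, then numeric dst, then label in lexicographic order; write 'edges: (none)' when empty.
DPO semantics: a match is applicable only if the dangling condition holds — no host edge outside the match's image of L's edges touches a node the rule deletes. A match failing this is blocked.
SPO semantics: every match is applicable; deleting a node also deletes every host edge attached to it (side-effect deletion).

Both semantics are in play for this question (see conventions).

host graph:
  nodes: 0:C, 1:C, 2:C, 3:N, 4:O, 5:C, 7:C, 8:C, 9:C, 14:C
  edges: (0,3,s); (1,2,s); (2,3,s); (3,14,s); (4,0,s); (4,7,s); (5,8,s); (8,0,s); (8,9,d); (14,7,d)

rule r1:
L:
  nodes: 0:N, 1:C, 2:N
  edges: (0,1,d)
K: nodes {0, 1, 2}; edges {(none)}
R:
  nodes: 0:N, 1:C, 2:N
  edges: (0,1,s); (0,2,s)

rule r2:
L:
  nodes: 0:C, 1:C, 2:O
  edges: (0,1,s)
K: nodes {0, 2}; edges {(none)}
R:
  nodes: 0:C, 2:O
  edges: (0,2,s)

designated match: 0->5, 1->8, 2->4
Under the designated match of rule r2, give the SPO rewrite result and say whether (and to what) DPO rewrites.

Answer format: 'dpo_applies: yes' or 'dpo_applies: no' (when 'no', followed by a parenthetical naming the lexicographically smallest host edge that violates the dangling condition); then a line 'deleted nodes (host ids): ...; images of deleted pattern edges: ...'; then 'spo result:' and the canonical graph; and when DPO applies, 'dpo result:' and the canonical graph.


dpo_applies: no
(the rule deletes node 8, which keeps host edge (8,0,s) outside the match image — the dangling condition fails, DPO blocks; SPO proceeds and side-deletes such edges)
deleted nodes (host ids): 8; images of deleted pattern edges: (5,8,s)
spo result:
nodes: 0:C, 1:C, 2:C, 3:N, 4:O, 5:C, 7:C, 9:C, 14:C
edges: (0,3,s); (1,2,s); (2,3,s); (3,14,s); (4,0,s); (4,7,s); (5,4,s); (14,7,d)


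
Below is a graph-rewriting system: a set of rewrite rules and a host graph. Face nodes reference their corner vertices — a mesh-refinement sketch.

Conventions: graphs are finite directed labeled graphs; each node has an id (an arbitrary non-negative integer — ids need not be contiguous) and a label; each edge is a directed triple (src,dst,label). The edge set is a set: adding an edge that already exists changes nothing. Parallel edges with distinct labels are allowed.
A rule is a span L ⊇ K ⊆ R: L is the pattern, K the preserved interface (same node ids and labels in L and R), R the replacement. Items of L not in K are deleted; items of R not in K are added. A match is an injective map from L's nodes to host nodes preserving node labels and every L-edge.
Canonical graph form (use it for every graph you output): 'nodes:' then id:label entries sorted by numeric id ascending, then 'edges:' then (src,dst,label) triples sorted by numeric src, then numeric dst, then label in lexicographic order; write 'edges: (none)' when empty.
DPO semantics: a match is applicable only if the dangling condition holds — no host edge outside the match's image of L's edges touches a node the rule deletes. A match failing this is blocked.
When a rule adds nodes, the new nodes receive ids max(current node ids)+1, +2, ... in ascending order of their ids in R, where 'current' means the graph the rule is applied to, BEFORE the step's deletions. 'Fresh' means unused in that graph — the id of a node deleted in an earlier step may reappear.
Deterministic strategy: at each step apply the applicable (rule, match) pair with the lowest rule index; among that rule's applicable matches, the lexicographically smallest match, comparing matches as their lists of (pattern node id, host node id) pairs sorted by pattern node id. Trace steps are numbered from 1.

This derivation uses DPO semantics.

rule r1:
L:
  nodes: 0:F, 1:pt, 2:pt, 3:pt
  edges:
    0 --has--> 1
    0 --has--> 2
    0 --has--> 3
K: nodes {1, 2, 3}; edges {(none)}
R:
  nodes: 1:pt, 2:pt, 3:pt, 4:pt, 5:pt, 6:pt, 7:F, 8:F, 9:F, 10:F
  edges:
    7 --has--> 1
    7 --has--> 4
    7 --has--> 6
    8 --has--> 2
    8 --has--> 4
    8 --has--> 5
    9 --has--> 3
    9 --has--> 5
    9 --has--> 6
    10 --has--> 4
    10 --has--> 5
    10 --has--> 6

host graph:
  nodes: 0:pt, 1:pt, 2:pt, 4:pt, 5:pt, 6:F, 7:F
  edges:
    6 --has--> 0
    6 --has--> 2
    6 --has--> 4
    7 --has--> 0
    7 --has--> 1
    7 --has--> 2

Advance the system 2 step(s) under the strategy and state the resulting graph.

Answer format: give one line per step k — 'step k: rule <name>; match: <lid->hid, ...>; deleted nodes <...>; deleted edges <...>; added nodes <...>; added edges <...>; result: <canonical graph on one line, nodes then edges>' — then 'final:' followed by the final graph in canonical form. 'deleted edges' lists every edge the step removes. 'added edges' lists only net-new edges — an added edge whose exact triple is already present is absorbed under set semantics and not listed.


step 1: rule r1; match: 0->6, 1->0, 2->2, 3->4; deleted nodes 6; deleted edges (6,0,has); (6,2,has); (6,4,has); added nodes 8, 9, 10, 11, 12, 13, 14; added edges (11,0,has); (11,8,has); (11,10,has); (12,2,has); (12,8,has); (12,9,has); (13,4,has); (13,9,has); (13,10,has); (14,8,has); (14,9,has); (14,10,has); result: nodes: 0:pt, 1:pt, 2:pt, 4:pt, 5:pt, 7:F, 8:pt, 9:pt, 10:pt, 11:F, 12:F, 13:F, 14:F edges: (7,0,has); (7,1,has); (7,2,has); (11,0,has); (11,8,has); (11,10,has); (12,2,has); (12,8,has); (12,9,has); (13,4,has); (13,9,has); (13,10,has); (14,8,has); (14,9,has); (14,10,has)
step 2: rule r1; match: 0->7, 1->0, 2->1, 3->2; deleted nodes 7; deleted edges (7,0,has); (7,1,has); (7,2,has); added nodes 15, 16, 17, 18, 19, 20, 21; added edges (18,0,has); (18,15,has); (18,17,has); (19,1,has); (19,15,has); (19,16,has); (20,2,has); (20,16,has); (20,17,has); (21,15,has); (21,16,has); (21,17,has); result: nodes: 0:pt, 1:pt, 2:pt, 4:pt, 5:pt, 8:pt, 9:pt, 10:pt, 11:F, 12:F, 13:F, 14:F, 15:pt, 16:pt, 17:pt, 18:F, 19:F, 20:F, 21:F edges: (11,0,has); (11,8,has); (11,10,has); (12,2,has); (12,8,has); (12,9,has); (13,4,has); (13,9,has); (13,10,has); (14,8,has); (14,9,has); (14,10,has); (18,0,has); (18,15,has); (18,17,has); (19,1,has); (19,15,has); (19,16,has); (20,2,has); (20,16,has); (20,17,has); (21,15,has); (21,16,has); (21,17,has)
final:
nodes: 0:pt, 1:pt, 2:pt, 4:pt, 5:pt, 8:pt, 9:pt, 10:pt, 11:F, 12:F, 13:F, 14:F, 15:pt, 16:pt, 17:pt, 18:F, 19:F, 20:F, 21:F
edges: (11,0,has); (11,8,has); (11,10,has); (12,2,has); (12,8,has); (12,9,has); (13,4,has); (13,9,has); (13,10,has); (14,8,has); (14,9,has); (14,10,has); (18,0,has); (18,15,has); (18,17,has); (19,1,has); (19,15,has); (19,16,has); (20,2,has); (20,16,has); (20,17,has); (21,15,has); (21,16,has); (21,17,has)
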